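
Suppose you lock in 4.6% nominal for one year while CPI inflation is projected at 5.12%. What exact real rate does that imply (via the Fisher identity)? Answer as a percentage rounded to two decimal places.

By the Fisher identity, 1 + r = (1 + i)/(1 + π).
1 + r = 1.04600 / 1.05120 = 0.995053
r = 0.995053 − 1 = -0.4947%, i.e. -0.49%.

-0.49%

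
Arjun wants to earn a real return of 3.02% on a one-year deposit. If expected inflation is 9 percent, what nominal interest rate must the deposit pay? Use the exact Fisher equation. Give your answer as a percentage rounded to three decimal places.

(1 + i) = (1 + r)(1 + π) = 1.03020 × 1.09000 = 1.122918
i = 1.122918 − 1, so the required nominal rate is 12.292%.

12.292%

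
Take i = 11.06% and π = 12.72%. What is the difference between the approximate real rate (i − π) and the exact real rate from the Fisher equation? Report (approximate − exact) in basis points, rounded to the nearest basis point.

Approximate: r ≈ 11.060% − 12.720% = -1.6600%
Exact: (1 + 0.1106)/(1 + 0.1272) − 1 = -1.4727%
Error = -1.6600% − (-1.4727%) = -0.1873% → -19 basis points.

-19 basis points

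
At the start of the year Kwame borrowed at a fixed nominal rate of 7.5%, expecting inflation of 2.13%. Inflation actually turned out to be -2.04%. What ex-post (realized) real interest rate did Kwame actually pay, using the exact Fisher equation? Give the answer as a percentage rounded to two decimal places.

Ex-post: (1 + 0.0750)/(1 − 0.0204) − 1 = 9.7387%
So the realized real rate is 9.74%.

9.74%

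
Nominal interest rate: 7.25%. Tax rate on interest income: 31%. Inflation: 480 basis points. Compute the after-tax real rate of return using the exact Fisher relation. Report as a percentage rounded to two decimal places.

0.19%

After-tax nominal return = 7.25% × (1 − 0.31) = 5.0025%.
1 + r = 1.050025 / 1.04800 = 1.001932
After-tax real rate = 1.001932 − 1 → 0.19%.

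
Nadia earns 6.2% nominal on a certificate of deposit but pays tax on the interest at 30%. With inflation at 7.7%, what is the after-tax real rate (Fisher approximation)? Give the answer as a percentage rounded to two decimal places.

-3.36%

After-tax nominal return = 6.2% × (1 − 0.3) = 4.3400%.
r ≈ 4.3400% − 7.7% → -3.36%.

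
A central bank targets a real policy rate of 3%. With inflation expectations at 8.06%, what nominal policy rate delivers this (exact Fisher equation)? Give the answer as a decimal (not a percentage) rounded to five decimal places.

0.11302

(1 + i) = (1 + r)(1 + π) = 1.03000 × 1.08060 = 1.113018
i = 1.113018 − 1, so the required nominal rate is 0.11302.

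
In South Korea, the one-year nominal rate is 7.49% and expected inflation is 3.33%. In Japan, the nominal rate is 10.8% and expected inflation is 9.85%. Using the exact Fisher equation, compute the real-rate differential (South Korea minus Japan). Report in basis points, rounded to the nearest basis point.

South Korea: (1 + 0.0749)/(1 + 0.0333) − 1 = 4.0259%
Japan: (1 + 0.1080)/(1 + 0.0985) − 1 = 0.8648%
Differential = 4.0259% − 0.8648% = 3.1611% → 316 basis points.

316 basis points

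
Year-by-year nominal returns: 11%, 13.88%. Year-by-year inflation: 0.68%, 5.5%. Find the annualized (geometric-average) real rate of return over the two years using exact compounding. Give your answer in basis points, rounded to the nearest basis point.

909 basis points

Compound the nominal returns: 1.1100 × 1.1388 = 1.26406800.
Compound inflation: 1.0068 × 1.0550 = 1.06217400.
Deflate: 1.26406800 / 1.06217400 = 1.19007620.
Annualized real rate = 1.19007620^(1/2) − 1 = 9.0906% → 909 basis points.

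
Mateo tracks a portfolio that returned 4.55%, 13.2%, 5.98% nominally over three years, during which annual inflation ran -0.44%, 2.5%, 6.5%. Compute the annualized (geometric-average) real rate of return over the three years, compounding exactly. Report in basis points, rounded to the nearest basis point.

489 basis points

Nominal growth factor = 1.0455 × 1.1320 × 1.0598 = 1.25427966
Price-level growth factor = 0.9956 × 1.0250 × 1.0650 = 1.08682185
Real growth factor = 1.25427966 / 1.08682185 = 1.15408027
Annualized real rate = 1.15408027^(1/3) − 1 = 4.8927% → 489 basis points.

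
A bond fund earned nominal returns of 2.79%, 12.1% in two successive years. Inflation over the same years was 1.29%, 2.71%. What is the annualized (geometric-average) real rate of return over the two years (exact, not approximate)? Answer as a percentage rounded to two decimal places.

5.24%

Compound the nominal returns: 1.0279 × 1.1210 = 1.15227590.
Compound inflation: 1.0129 × 1.0271 = 1.04034959.
Deflate: 1.15227590 / 1.04034959 = 1.10758529.
Annualized real rate = 1.10758529^(1/2) − 1 = 5.2419% → 5.24%.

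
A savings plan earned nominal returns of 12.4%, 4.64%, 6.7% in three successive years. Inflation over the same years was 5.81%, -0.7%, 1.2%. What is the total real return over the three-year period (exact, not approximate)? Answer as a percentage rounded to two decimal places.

18.02%

Compound the nominal returns: 1.1240 × 1.0464 × 1.0670 = 1.254956.
Compound inflation: 1.0581 × 0.9930 × 1.0120 = 1.063302.
Deflate: 1.254956 / 1.063302 = 1.180245.
Total real return = 1.180245 − 1 → 18.02%.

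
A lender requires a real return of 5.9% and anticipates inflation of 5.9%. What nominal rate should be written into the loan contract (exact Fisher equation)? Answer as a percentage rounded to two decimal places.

(1 + i) = (1 + r)(1 + π) = 1.05900 × 1.05900 = 1.121481
i = 1.121481 − 1, so the required nominal rate is 12.15%.

12.15%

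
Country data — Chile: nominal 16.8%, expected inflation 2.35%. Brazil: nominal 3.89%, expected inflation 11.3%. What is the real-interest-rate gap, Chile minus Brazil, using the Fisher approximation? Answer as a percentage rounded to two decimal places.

Chile: 16.8% − 2.35% = 14.450%
Brazil: 3.89% − 11.3% = -7.410%
Differential = 21.860% → 21.86%.

21.86%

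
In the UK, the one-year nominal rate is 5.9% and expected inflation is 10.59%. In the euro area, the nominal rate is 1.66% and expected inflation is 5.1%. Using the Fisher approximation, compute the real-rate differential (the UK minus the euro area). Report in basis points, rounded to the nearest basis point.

The UK: 5.9% − 10.59% = -4.690%
The euro area: 1.66% − 5.1% = -3.440%
Differential = -1.250% → -125 basis points.

-125 basis points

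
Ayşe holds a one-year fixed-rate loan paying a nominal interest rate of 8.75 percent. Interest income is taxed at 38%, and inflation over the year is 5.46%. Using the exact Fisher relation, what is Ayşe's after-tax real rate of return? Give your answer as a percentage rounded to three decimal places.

-0.033%

After-tax nominal return = 8.75% × (1 − 0.38) = 5.4250%.
1 + r = 1.05425 / 1.05460 = 0.999668
After-tax real rate = 0.999668 − 1 → -0.033%.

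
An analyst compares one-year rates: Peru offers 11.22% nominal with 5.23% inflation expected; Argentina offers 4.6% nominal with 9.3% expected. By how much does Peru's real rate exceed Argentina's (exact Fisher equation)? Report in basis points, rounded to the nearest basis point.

999 basis points

Peru: (1 + 0.1122)/(1 + 0.0523) − 1 = 5.6923%
Argentina: (1 + 0.0460)/(1 + 0.0930) − 1 = -4.3001%
Differential = 5.6923% − (-4.3001%) = 9.9924% → 999 basis points.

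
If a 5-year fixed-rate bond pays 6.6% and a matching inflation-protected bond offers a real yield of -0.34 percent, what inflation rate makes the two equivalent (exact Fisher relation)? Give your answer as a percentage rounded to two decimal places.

6.96%

(1 + π) = (1 + i)/(1 + r) = 1.06600 / 0.99660 = 1.069637
Break-even inflation = 1.069637 − 1 → 6.96%.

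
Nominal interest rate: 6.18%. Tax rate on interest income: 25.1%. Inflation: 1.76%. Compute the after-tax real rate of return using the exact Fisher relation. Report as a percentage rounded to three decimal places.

After-tax nominal return = 6.18% × (1 − 0.251) = 4.62882%.
1 + r = 1.0462882 / 1.01760 = 1.028192
After-tax real rate = 1.028192 − 1 → 2.819%.

2.819%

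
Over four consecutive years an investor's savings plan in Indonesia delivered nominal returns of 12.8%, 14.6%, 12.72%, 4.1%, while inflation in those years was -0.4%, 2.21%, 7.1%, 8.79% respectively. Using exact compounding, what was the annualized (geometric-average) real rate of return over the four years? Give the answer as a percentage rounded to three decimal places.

Compound the nominal returns: 1.1280 × 1.1460 × 1.1272 × 1.0410 = 1.51685975.
Compound inflation: 0.9960 × 1.0221 × 1.0710 × 1.0879 = 1.18612695.
Deflate: 1.51685975 / 1.18612695 = 1.27883423.
Annualized real rate = 1.27883423^(1/4) − 1 = 6.3417% → 6.342%.

6.342%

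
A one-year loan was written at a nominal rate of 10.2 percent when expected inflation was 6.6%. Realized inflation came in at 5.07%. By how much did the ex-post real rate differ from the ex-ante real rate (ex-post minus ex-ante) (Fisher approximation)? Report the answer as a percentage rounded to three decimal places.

1.530%

Ex-ante: 10.2% − 6.6% = 3.600%
Ex-post: 10.2% − 5.07% = 5.130%
Difference (ex-post − ex-ante) = 1.5300% → 1.530%.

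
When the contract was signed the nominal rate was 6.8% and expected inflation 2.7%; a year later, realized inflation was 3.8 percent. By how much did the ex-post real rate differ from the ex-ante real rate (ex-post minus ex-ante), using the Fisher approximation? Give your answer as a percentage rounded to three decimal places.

Ex-ante: 6.8% − 2.7% = 4.100%
Ex-post: 6.8% − 3.8% = 3.000%
Difference (ex-post − ex-ante) = -1.1000% → -1.100%.

-1.100%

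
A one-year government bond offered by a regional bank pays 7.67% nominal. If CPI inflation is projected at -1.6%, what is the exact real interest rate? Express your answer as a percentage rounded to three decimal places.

9.421%

1 + r = 1.07670 / 0.98400 = 1.094207
r = 1.094207 − 1 = 9.4207%, i.e. 9.421%.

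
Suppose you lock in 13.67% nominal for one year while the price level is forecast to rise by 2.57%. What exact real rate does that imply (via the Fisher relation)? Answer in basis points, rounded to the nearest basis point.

1082 basis points

1 + r = 1.13670 / 1.02570 = 1.108219
r = 1.108219 − 1 = 10.8219%, i.e. 1082 basis points.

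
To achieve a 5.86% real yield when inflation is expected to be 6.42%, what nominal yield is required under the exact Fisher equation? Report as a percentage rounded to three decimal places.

(1 + i) = (1 + r)(1 + π) = 1.05860 × 1.06420 = 1.12656212
i = 1.12656212 − 1, so the required nominal rate is 12.656%.

12.656%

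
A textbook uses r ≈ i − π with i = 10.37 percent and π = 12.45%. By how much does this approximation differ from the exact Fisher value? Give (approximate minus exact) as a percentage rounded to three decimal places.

-0.230%

Approximate: r ≈ 10.370% − 12.450% = -2.0800%
Exact: (1 + 0.1037)/(1 + 0.1245) − 1 = -1.8497%
Error = -2.0800% − (-1.8497%) = -0.2303% → -0.230%.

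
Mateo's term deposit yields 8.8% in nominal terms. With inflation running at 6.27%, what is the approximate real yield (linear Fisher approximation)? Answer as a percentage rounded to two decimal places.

2.53%

r ≈ i − π = 8.8% − 6.27% = 2.53%.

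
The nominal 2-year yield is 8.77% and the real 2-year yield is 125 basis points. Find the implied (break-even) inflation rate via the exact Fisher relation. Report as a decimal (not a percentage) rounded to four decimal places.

(1 + π) = (1 + i)/(1 + r) = 1.08770 / 1.01250 = 1.074272
Break-even inflation = 1.074272 − 1 → 0.0743.

0.0743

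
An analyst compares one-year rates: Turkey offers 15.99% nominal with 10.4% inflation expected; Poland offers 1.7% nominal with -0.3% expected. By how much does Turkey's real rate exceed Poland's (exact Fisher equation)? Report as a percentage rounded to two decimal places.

3.06%

Turkey: (1 + 0.1599)/(1 + 0.1040) − 1 = 5.0634%
Poland: (1 + 0.0170)/(1 − 0.0030) − 1 = 2.0060%
Differential = 5.0634% − 2.0060% = 3.0574% → 3.06%.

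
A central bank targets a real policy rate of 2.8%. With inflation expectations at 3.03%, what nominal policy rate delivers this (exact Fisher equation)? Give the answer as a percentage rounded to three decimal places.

(1 + i) = (1 + r)(1 + π) = 1.02800 × 1.03030 = 1.0591484
i = 1.0591484 − 1, so the required nominal rate is 5.915%.

5.915%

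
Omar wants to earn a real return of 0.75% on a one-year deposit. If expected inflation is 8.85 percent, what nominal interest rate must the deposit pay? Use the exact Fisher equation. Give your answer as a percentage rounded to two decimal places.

(1 + i) = (1 + r)(1 + π) = 1.00750 × 1.08850 = 1.09666375
i = 1.09666375 − 1, so the required nominal rate is 9.67%.

9.67%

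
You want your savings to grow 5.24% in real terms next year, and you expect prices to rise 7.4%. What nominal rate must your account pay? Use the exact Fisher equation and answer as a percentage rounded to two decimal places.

(1 + i) = (1 + r)(1 + π) = 1.05240 × 1.07400 = 1.1302776
i = 1.1302776 − 1, so the required nominal rate is 13.03%.

13.03%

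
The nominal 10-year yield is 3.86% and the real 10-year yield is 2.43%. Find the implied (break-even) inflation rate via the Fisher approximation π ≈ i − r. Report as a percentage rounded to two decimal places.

1.43%

π ≈ i − r = 3.86% − 2.43% → 1.43%.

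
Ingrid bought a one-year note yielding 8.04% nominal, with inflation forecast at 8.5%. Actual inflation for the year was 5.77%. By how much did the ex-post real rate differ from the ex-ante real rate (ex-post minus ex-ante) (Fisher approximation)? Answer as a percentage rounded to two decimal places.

Ex-ante: 8.04% − 8.5% = -0.460%
Ex-post: 8.04% − 5.77% = 2.270%
Difference (ex-post − ex-ante) = 2.7300% → 2.73%.

2.73%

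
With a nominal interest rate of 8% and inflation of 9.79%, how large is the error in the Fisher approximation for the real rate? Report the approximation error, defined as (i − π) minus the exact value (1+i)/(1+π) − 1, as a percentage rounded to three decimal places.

Approximate: r ≈ 8.000% − 9.790% = -1.7900%
Exact: (1 + 0.0800)/(1 + 0.0979) − 1 = -1.6304%
Error = -1.7900% − (-1.6304%) = -0.1596% → -0.160%.

-0.160%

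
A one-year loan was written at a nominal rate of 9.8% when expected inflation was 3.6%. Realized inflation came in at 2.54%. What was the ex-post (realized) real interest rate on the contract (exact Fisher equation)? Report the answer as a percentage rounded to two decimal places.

7.08%

Ex-post: (1 + 0.0980)/(1 + 0.0254) − 1 = 7.0802%
So the realized real rate is 7.08%.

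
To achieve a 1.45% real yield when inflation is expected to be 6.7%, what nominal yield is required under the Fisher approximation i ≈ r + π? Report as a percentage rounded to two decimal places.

i ≈ r + π = 1.45% + 6.7% = 8.15%.

8.15%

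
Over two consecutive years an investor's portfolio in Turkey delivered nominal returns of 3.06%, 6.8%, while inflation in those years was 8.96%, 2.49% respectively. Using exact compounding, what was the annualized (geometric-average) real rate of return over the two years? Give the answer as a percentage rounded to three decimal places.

-0.721%

Compound the nominal returns: 1.0306 × 1.0680 = 1.10068080.
Compound inflation: 1.0896 × 1.0249 = 1.11673104.
Deflate: 1.10068080 / 1.11673104 = 0.98562748.
Annualized real rate = 0.98562748^(1/2) − 1 = -0.7212% → -0.721%.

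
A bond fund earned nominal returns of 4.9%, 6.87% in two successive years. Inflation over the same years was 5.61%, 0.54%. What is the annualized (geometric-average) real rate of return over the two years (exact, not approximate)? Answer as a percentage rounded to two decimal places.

Compound the nominal returns: 1.0490 × 1.0687 = 1.12106630.
Compound inflation: 1.0561 × 1.0054 = 1.06180294.
Deflate: 1.12106630 / 1.06180294 = 1.05581390.
Annualized real rate = 1.05581390^(1/2) − 1 = 2.7528% → 2.75%.

2.75%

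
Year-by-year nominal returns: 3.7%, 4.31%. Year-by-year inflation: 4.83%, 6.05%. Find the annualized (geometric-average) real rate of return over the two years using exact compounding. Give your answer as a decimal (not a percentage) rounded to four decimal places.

Nominal growth factor = 1.0370 × 1.0431 = 1.08169470
Price-level growth factor = 1.0483 × 1.0605 = 1.11172215
Real growth factor = 1.08169470 / 1.11172215 = 0.97299015
Annualized real rate = 0.97299015^(1/2) − 1 = -1.3597% → -0.0136.

-0.0136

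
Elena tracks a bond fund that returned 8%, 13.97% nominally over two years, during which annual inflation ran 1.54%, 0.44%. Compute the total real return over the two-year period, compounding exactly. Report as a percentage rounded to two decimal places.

20.69%

Nominal growth factor = 1.0800 × 1.1397 = 1.230876
Price-level growth factor = 1.0154 × 1.0044 = 1.019868
Real growth factor = 1.230876 / 1.019868 = 1.206898
Total real return = 1.206898 − 1 → 20.69%.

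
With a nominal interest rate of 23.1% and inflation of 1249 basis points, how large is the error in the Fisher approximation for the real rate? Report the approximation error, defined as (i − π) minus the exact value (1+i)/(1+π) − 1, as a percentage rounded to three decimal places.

Approximate: r ≈ 23.100% − 12.490% = 10.6100%
Exact: (1 + 0.2310)/(1 + 0.1249) − 1 = 9.4319%
Error = 10.6100% − 9.4319% = 1.1781% → 1.178%.

1.178%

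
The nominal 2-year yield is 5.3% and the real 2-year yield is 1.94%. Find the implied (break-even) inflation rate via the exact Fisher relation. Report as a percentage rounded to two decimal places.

3.30%

(1 + π) = (1 + i)/(1 + r) = 1.05300 / 1.01940 = 1.032961
Break-even inflation = 1.032961 − 1 → 3.30%.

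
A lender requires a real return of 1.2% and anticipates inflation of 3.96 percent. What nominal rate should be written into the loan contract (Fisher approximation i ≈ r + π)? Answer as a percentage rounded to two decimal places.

5.16%

i ≈ r + π = 1.2% + 3.96% = 5.16%.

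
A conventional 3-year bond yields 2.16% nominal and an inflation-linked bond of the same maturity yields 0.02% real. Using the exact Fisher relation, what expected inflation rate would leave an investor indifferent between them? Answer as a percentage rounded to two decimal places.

2.14%

(1 + π) = (1 + i)/(1 + r) = 1.02160 / 1.00020 = 1.021396
Break-even inflation = 1.021396 − 1 → 2.14%.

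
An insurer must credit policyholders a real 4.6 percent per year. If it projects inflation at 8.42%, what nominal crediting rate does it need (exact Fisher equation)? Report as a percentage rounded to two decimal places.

13.41%

(1 + i) = (1 + r)(1 + π) = 1.04600 × 1.08420 = 1.1340732
i = 1.1340732 − 1, so the required nominal rate is 13.41%.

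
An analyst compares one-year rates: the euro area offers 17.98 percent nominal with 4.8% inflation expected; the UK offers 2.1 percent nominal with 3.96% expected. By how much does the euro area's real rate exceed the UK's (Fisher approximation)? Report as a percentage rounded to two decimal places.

The euro area: 17.98% − 4.8% = 13.180%
The UK: 2.1% − 3.96% = -1.860%
Differential = 15.040% → 15.04%.

15.04%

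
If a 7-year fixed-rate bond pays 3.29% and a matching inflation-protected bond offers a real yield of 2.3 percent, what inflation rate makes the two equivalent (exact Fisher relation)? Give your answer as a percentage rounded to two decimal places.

(1 + π) = (1 + i)/(1 + r) = 1.03290 / 1.02300 = 1.009677
Break-even inflation = 1.009677 − 1 → 0.97%.

0.97%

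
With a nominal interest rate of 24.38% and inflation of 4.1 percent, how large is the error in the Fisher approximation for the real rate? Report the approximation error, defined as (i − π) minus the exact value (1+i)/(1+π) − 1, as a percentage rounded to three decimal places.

Approximate: r ≈ 24.380% − 4.100% = 20.2800%
Exact: (1 + 0.2438)/(1 + 0.0410) − 1 = 19.4813%
Error = 20.2800% − 19.4813% = 0.7987% → 0.799%.

0.799%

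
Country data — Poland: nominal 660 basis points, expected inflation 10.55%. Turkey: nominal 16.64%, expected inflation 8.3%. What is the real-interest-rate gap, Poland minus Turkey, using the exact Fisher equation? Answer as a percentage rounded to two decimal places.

Poland: (1 + 0.0660)/(1 + 0.1055) − 1 = -3.5730%
Turkey: (1 + 0.1664)/(1 + 0.0830) − 1 = 7.7008%
Differential = -3.5730% − 7.7008% = -11.2739% → -11.27%.

-11.27%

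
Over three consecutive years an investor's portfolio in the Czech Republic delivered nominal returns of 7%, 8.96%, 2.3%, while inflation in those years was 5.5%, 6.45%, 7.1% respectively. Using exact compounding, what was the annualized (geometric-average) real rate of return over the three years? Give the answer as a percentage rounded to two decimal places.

-0.28%

Compound the nominal returns: 1.0700 × 1.0896 × 1.0230 = 1.19268706.
Compound inflation: 1.0550 × 1.0645 × 1.0710 = 1.20278387.
Deflate: 1.19268706 / 1.20278387 = 0.99160546.
Annualized real rate = 0.99160546^(1/3) − 1 = -0.2806% → -0.28%.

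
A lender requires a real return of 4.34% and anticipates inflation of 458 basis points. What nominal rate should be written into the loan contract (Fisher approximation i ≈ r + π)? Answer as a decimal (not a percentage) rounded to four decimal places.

0.0892

i ≈ r + π = 4.34% + 4.58% = 0.0892.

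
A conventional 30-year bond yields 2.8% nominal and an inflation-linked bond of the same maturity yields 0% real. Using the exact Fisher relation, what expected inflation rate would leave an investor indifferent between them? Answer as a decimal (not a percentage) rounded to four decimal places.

0.0280

(1 + π) = (1 + i)/(1 + r) = 1.02800 / 1.00000 = 1.028000
Break-even inflation = 1.028000 − 1 → 0.0280.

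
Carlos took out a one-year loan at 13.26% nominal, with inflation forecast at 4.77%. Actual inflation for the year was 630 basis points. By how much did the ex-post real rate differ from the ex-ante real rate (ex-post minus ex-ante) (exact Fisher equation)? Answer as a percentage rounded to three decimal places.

-1.556%

Ex-ante: (1 + 0.1326)/(1 + 0.0477) − 1 = 8.1035%
Ex-post: (1 + 0.1326)/(1 + 0.0630) − 1 = 6.5475%
Difference (ex-post − ex-ante) = -1.5560% → -1.556%.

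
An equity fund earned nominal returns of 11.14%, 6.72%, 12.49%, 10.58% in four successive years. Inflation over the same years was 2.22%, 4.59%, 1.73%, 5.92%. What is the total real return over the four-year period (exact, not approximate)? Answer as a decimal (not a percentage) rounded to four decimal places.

0.2807

Nominal growth factor = 1.1114 × 1.0672 × 1.1249 × 1.1058 = 1.475390
Price-level growth factor = 1.0222 × 1.0459 × 1.0173 × 1.0592 = 1.152002
Real growth factor = 1.475390 / 1.152002 = 1.280718
Total real return = 1.280718 − 1 → 0.2807.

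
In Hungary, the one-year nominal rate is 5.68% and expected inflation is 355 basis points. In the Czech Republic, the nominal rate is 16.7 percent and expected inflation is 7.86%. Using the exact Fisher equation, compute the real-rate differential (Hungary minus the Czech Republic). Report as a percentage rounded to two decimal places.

-6.14%

Hungary: (1 + 0.0568)/(1 + 0.0355) − 1 = 2.0570%
The Czech Republic: (1 + 0.1670)/(1 + 0.0786) − 1 = 8.1958%
Differential = 2.0570% − 8.1958% = -6.1388% → -6.14%.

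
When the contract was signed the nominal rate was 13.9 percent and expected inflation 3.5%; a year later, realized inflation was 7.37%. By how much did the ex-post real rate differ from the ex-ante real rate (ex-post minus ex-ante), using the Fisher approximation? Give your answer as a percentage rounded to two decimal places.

-3.87%

Ex-ante: 13.9% − 3.5% = 10.400%
Ex-post: 13.9% − 7.37% = 6.530%
Difference (ex-post − ex-ante) = -3.8700% → -3.87%.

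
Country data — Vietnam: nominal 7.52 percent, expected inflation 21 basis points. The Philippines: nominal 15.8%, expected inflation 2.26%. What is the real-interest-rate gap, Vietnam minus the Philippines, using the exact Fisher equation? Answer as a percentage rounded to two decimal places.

Vietnam: (1 + 0.0752)/(1 + 0.0021) − 1 = 7.2947%
The Philippines: (1 + 0.1580)/(1 + 0.0226) − 1 = 13.2408%
Differential = 7.2947% − 13.2408% = -5.9461% → -5.95%.

-5.95%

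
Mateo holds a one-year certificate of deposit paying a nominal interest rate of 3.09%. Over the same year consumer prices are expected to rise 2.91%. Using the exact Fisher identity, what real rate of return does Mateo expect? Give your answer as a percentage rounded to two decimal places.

0.17%

By the Fisher identity, 1 + r = (1 + i)/(1 + π).
1 + r = 1.03090 / 1.02910 = 1.001749
r = 1.001749 − 1 = 0.1749%, i.e. 0.17%.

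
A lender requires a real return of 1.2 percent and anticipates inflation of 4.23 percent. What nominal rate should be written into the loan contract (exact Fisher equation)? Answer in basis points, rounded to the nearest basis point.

(1 + i) = (1 + r)(1 + π) = 1.01200 × 1.04230 = 1.0548076
i = 1.0548076 − 1, so the required nominal rate is 548 basis points.

548 basis points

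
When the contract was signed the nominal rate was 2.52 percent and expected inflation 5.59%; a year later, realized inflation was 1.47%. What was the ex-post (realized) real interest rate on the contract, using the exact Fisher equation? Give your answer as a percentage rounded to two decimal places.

Ex-post: (1 + 0.0252)/(1 + 0.0147) − 1 = 1.0348%
So the realized real rate is 1.03%.

1.03%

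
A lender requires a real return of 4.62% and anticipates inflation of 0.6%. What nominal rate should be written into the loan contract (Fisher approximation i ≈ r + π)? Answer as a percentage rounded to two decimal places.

i ≈ r + π = 4.62% + 0.6% = 5.22%.

5.22%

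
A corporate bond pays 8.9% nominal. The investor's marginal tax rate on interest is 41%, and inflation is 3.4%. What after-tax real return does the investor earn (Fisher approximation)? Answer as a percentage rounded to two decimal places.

1.85%

After-tax nominal return = 8.9% × (1 − 0.41) = 5.2510%.
r ≈ 5.2510% − 3.4% → 1.85%.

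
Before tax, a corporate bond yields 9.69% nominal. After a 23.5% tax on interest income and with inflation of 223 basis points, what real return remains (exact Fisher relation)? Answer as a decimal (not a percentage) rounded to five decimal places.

After-tax nominal return = 9.69% × (1 − 0.235) = 7.41285%.
1 + r = 1.0741285 / 1.02230 = 1.050698
After-tax real rate = 1.050698 − 1 → 0.05070.

0.05070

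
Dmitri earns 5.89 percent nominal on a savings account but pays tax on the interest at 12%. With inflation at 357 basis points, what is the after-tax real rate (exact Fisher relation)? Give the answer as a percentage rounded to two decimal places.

After-tax nominal return = 5.89% × (1 − 0.12) = 5.1832%.
1 + r = 1.051832 / 1.03570 = 1.015576
After-tax real rate = 1.015576 − 1 → 1.56%.

1.56%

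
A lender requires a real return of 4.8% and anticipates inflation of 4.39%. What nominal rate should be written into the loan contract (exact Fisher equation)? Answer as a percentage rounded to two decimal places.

(1 + i) = (1 + r)(1 + π) = 1.04800 × 1.04390 = 1.0940072
i = 1.0940072 − 1, so the required nominal rate is 9.40%.

9.40%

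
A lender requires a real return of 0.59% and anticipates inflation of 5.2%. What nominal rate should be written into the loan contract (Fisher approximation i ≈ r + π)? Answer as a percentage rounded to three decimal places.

5.790%

i ≈ r + π = 0.59% + 5.2% = 5.790%.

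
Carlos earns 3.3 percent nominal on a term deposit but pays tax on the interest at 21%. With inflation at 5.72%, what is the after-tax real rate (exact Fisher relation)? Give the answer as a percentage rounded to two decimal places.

After-tax nominal return = 3.3% × (1 − 0.21) = 2.6070%.
1 + r = 1.02607 / 1.05720 = 0.970554
After-tax real rate = 0.970554 − 1 → -2.94%.

-2.94%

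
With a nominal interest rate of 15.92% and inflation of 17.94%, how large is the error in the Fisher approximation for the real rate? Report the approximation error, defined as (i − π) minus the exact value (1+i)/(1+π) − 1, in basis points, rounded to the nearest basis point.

Approximate: r ≈ 15.920% − 17.940% = -2.0200%
Exact: (1 + 0.1592)/(1 + 0.1794) − 1 = -1.7127%
Error = -2.0200% − (-1.7127%) = -0.3073% → -31 basis points.

-31 basis points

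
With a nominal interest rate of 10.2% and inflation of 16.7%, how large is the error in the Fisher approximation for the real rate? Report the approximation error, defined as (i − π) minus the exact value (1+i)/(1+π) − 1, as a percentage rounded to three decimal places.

Approximate: r ≈ 10.200% − 16.700% = -6.5000%
Exact: (1 + 0.1020)/(1 + 0.1670) − 1 = -5.5698%
Error = -6.5000% − (-5.5698%) = -0.9302% → -0.930%.

-0.930%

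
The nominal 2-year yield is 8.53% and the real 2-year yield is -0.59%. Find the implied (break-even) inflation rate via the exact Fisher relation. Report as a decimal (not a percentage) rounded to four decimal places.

0.0917

(1 + π) = (1 + i)/(1 + r) = 1.08530 / 0.99410 = 1.091741
Break-even inflation = 1.091741 − 1 → 0.0917.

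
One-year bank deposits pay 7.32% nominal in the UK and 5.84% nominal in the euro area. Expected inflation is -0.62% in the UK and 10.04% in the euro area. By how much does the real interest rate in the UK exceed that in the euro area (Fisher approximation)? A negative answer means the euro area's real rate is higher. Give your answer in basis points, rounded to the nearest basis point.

The UK: 7.32% − (-0.62%) = 7.940%
The euro area: 5.84% − 10.04% = -4.200%
Differential = 12.140% → 1214 basis points.

1214 basis points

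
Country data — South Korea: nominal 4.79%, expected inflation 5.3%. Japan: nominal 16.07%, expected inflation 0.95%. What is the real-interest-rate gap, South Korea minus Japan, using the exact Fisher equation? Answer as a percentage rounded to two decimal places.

South Korea: (1 + 0.0479)/(1 + 0.0530) − 1 = -0.4843%
Japan: (1 + 0.1607)/(1 + 0.0095) − 1 = 14.9777%
Differential = -0.4843% − 14.9777% = -15.4620% → -15.46%.

-15.46%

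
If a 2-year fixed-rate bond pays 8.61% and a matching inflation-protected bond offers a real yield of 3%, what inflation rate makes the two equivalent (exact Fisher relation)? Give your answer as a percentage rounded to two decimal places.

(1 + π) = (1 + i)/(1 + r) = 1.08610 / 1.03000 = 1.054466
Break-even inflation = 1.054466 − 1 → 5.45%.

5.45%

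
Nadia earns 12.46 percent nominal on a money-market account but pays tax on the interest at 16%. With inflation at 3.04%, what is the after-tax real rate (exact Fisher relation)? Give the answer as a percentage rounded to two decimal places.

7.21%

After-tax nominal return = 12.46% × (1 − 0.16) = 10.4664%.
1 + r = 1.104664 / 1.03040 = 1.072073
After-tax real rate = 1.072073 − 1 → 7.21%.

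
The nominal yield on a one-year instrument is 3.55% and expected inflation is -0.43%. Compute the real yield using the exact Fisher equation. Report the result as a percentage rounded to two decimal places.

4.00%

By the Fisher identity, 1 + r = (1 + i)/(1 + π).
1 + r = 1.03550 / 0.99570 = 1.039972
r = 1.039972 − 1 = 3.9972%, i.e. 4.00%.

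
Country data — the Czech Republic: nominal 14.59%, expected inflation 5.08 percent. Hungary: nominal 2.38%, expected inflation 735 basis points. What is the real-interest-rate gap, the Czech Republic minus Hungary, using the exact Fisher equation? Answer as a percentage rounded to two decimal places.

The Czech Republic: (1 + 0.1459)/(1 + 0.0508) − 1 = 9.0502%
Hungary: (1 + 0.0238)/(1 + 0.0735) − 1 = -4.6297%
Differential = 9.0502% − (-4.6297%) = 13.6800% → 13.68%.

13.68%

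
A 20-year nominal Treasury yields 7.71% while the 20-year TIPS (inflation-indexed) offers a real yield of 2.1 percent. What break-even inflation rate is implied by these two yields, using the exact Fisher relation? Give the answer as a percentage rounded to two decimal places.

(1 + π) = (1 + i)/(1 + r) = 1.07710 / 1.02100 = 1.054946
Break-even inflation = 1.054946 − 1 → 5.49%.

5.49%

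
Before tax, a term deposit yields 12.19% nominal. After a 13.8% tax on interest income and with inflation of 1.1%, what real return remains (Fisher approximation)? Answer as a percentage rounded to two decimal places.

After-tax nominal return = 12.19% × (1 − 0.138) = 10.50778%.
r ≈ 10.50778% − 1.1% → 9.41%.

9.41%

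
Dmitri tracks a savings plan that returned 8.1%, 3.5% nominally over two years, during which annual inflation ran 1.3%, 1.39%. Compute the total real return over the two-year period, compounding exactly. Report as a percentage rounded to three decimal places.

Compound the nominal returns: 1.0810 × 1.0350 = 1.11883500.
Compound inflation: 1.0130 × 1.0139 = 1.02708070.
Deflate: 1.11883500 / 1.02708070 = 1.08933504.
Total real return = 1.08933504 − 1 → 8.934%.

8.934%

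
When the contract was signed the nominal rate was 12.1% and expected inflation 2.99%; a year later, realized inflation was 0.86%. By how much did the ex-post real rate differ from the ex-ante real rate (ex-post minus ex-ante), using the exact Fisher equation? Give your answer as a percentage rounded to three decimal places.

2.299%

Ex-ante: (1 + 0.1210)/(1 + 0.0299) − 1 = 8.8455%
Ex-post: (1 + 0.1210)/(1 + 0.0086) − 1 = 11.1442%
Difference (ex-post − ex-ante) = 2.2986% → 2.299%.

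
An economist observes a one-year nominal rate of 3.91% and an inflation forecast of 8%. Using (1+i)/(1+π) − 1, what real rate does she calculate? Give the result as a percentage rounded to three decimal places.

-3.787%

1 + r = 1.03910 / 1.08000 = 0.962130
r = 0.962130 − 1 = -3.7870%, i.e. -3.787%.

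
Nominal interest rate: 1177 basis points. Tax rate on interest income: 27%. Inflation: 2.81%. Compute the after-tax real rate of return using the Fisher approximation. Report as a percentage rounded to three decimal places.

5.782%

After-tax nominal return = 11.77% × (1 − 0.27) = 8.5921%.
r ≈ 8.5921% − 2.81% → 5.782%.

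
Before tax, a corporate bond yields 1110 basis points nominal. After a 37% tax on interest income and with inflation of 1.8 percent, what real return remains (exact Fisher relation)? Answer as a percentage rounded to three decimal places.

After-tax nominal return = 11.1% × (1 − 0.37) = 6.9930%.
1 + r = 1.06993 / 1.01800 = 1.051012
After-tax real rate = 1.051012 − 1 → 5.101%.

5.101%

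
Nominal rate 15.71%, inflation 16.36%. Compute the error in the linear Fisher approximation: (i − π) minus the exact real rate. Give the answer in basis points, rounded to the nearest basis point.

Approximate: r ≈ 15.710% − 16.360% = -0.6500%
Exact: (1 + 0.1571)/(1 + 0.1636) − 1 = -0.5586%
Error = -0.6500% − (-0.5586%) = -0.0914% → -9 basis points.

-9 basis points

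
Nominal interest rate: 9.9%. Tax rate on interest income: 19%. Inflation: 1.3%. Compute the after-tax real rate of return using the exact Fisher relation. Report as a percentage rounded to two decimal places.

After-tax nominal return = 9.9% × (1 − 0.19) = 8.0190%.
1 + r = 1.08019 / 1.01300 = 1.066328
After-tax real rate = 1.066328 − 1 → 6.63%.

6.63%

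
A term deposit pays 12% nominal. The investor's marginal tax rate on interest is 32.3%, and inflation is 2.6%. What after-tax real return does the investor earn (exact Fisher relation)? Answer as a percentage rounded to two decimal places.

After-tax nominal return = 12% × (1 − 0.323) = 8.1240%.
1 + r = 1.08124 / 1.02600 = 1.053840
After-tax real rate = 1.053840 − 1 → 5.38%.

5.38%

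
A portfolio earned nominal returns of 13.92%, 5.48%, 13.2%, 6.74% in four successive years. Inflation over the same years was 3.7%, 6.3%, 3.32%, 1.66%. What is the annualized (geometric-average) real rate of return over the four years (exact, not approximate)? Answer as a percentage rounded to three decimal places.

Compound the nominal returns: 1.1392 × 1.0548 × 1.1320 × 1.0674 = 1.45192346.
Compound inflation: 1.0370 × 1.0630 × 1.0332 × 1.0166 = 1.15783460.
Deflate: 1.45192346 / 1.15783460 = 1.25399903.
Annualized real rate = 1.25399903^(1/4) − 1 = 5.8216% → 5.822%.

5.822%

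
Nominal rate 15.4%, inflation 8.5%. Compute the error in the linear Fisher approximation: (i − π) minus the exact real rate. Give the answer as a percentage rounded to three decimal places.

Approximate: r ≈ 15.400% − 8.500% = 6.9000%
Exact: (1 + 0.1540)/(1 + 0.0850) − 1 = 6.3594%
Error = 6.9000% − 6.3594% = 0.5406% → 0.541%.

0.541%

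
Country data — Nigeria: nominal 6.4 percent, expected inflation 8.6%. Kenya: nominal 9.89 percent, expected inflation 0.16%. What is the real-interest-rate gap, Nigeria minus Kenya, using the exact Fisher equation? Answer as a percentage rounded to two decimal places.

-11.74%

Nigeria: (1 + 0.0640)/(1 + 0.0860) − 1 = -2.0258%
Kenya: (1 + 0.0989)/(1 + 0.0016) − 1 = 9.7145%
Differential = -2.0258% − 9.7145% = -11.7402% → -11.74%.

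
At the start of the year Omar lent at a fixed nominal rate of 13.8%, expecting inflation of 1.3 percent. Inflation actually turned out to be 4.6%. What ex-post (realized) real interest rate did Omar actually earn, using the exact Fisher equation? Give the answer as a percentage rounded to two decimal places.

Ex-post: (1 + 0.1380)/(1 + 0.0460) − 1 = 8.7954%
So the realized real rate is 8.80%.

8.80%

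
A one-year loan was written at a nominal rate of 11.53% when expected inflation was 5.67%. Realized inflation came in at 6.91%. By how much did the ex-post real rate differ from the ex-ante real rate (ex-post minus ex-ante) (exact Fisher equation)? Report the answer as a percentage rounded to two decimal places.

-1.22%

Ex-ante: (1 + 0.1153)/(1 + 0.0567) − 1 = 5.5456%
Ex-post: (1 + 0.1153)/(1 + 0.0691) − 1 = 4.3214%
Difference (ex-post − ex-ante) = -1.2242% → -1.22%.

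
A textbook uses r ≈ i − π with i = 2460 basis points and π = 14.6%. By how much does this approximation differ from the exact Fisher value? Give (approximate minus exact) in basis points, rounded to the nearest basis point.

127 basis points

Approximate: r ≈ 24.600% − 14.600% = 10.0000%
Exact: (1 + 0.2460)/(1 + 0.1460) − 1 = 8.7260%
Error = 10.0000% − 8.7260% = 1.2740% → 127 basis points.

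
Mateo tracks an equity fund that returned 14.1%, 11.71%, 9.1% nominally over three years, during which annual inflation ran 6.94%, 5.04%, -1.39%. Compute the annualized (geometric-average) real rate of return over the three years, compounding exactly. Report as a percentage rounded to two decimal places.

7.88%

Compound the nominal returns: 1.1410 × 1.1171 × 1.0910 = 1.39060071.
Compound inflation: 1.0694 × 1.0504 × 0.9861 = 1.10768392.
Deflate: 1.39060071 / 1.10768392 = 1.25541292.
Annualized real rate = 1.25541292^(1/3) − 1 = 7.8770% → 7.88%.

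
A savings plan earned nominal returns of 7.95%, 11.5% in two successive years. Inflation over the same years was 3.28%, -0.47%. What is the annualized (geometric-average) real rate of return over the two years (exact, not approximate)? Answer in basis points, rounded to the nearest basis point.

Compound the nominal returns: 1.0795 × 1.1150 = 1.20364250.
Compound inflation: 1.0328 × 0.9953 = 1.02794584.
Deflate: 1.20364250 / 1.02794584 = 1.17092015.
Annualized real rate = 1.17092015^(1/2) − 1 = 8.2091% → 821 basis points.

821 basis points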